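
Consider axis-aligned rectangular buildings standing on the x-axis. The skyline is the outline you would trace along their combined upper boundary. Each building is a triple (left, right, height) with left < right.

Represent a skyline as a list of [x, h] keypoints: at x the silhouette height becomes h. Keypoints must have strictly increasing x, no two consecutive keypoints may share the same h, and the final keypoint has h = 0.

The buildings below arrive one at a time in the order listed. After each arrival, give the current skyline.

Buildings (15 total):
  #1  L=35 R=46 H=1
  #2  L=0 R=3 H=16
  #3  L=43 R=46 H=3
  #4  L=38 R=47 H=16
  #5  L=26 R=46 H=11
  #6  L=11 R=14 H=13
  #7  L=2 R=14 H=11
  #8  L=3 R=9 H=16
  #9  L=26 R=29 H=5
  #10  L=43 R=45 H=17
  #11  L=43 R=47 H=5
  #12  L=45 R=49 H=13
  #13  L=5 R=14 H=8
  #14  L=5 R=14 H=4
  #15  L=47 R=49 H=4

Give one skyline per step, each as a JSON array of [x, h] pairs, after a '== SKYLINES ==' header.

== SKYLINES ==
[[35,1],[46,0]]
[[0,16],[3,0],[35,1],[46,0]]
[[0,16],[3,0],[35,1],[43,3],[46,0]]
[[0,16],[3,0],[35,1],[38,16],[47,0]]
[[0,16],[3,0],[26,11],[38,16],[47,0]]
[[0,16],[3,0],[11,13],[14,0],[26,11],[38,16],[47,0]]
[[0,16],[3,11],[11,13],[14,0],[26,11],[38,16],[47,0]]
[[0,16],[9,11],[11,13],[14,0],[26,11],[38,16],[47,0]]
[[0,16],[9,11],[11,13],[14,0],[26,11],[38,16],[47,0]]
[[0,16],[9,11],[11,13],[14,0],[26,11],[38,16],[43,17],[45,16],[47,0]]
[[0,16],[9,11],[11,13],[14,0],[26,11],[38,16],[43,17],[45,16],[47,0]]
[[0,16],[9,11],[11,13],[14,0],[26,11],[38,16],[43,17],[45,16],[47,13],[49,0]]
[[0,16],[9,11],[11,13],[14,0],[26,11],[38,16],[43,17],[45,16],[47,13],[49,0]]
[[0,16],[9,11],[11,13],[14,0],[26,11],[38,16],[43,17],[45,16],[47,13],[49,0]]
[[0,16],[9,11],[11,13],[14,0],[26,11],[38,16],[43,17],[45,16],[47,13],[49,0]]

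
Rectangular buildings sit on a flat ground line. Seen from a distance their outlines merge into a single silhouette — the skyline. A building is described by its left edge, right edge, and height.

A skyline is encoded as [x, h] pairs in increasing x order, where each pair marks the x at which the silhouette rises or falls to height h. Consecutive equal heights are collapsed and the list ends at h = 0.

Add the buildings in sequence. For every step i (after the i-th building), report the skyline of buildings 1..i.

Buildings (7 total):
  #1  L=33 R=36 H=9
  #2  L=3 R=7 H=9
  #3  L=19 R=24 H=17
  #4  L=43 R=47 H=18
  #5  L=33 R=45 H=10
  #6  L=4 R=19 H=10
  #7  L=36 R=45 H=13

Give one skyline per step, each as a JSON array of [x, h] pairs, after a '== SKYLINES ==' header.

== SKYLINES ==
[[33,9],[36,0]]
[[3,9],[7,0],[33,9],[36,0]]
[[3,9],[7,0],[19,17],[24,0],[33,9],[36,0]]
[[3,9],[7,0],[19,17],[24,0],[33,9],[36,0],[43,18],[47,0]]
[[3,9],[7,0],[19,17],[24,0],[33,10],[43,18],[47,0]]
[[3,9],[4,10],[19,17],[24,0],[33,10],[43,18],[47,0]]
[[3,9],[4,10],[19,17],[24,0],[33,10],[36,13],[43,18],[47,0]]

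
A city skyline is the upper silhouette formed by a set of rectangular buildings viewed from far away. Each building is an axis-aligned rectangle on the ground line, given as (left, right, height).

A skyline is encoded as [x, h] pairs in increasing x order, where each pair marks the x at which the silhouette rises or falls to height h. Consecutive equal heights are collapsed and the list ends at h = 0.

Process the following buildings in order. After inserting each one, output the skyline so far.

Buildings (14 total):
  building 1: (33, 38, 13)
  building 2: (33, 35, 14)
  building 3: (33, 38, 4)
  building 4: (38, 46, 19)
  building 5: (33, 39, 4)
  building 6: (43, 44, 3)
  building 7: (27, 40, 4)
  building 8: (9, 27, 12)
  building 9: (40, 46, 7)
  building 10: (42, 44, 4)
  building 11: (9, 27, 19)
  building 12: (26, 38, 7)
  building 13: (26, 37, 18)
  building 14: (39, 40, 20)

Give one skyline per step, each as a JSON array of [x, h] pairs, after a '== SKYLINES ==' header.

== SKYLINES ==
[[33,13],[38,0]]
[[33,14],[35,13],[38,0]]
[[33,14],[35,13],[38,0]]
[[33,14],[35,13],[38,19],[46,0]]
[[33,14],[35,13],[38,19],[46,0]]
[[33,14],[35,13],[38,19],[46,0]]
[[27,4],[33,14],[35,13],[38,19],[46,0]]
[[9,12],[27,4],[33,14],[35,13],[38,19],[46,0]]
[[9,12],[27,4],[33,14],[35,13],[38,19],[46,0]]
[[9,12],[27,4],[33,14],[35,13],[38,19],[46,0]]
[[9,19],[27,4],[33,14],[35,13],[38,19],[46,0]]
[[9,19],[27,7],[33,14],[35,13],[38,19],[46,0]]
[[9,19],[27,18],[37,13],[38,19],[46,0]]
[[9,19],[27,18],[37,13],[38,19],[39,20],[40,19],[46,0]]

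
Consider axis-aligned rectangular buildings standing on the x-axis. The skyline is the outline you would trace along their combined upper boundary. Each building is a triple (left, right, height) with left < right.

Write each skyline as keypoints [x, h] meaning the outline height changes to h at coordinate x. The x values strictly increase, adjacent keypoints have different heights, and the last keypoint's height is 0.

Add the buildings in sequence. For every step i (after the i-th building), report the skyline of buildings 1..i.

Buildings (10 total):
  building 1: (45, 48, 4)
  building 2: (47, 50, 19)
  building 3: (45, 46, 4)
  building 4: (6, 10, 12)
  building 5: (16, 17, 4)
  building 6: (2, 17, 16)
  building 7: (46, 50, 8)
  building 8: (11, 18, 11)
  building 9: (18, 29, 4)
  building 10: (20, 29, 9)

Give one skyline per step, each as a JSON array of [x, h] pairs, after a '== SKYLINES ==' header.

== SKYLINES ==
[[45,4],[48,0]]
[[45,4],[47,19],[50,0]]
[[45,4],[47,19],[50,0]]
[[6,12],[10,0],[45,4],[47,19],[50,0]]
[[6,12],[10,0],[16,4],[17,0],[45,4],[47,19],[50,0]]
[[2,16],[17,0],[45,4],[47,19],[50,0]]
[[2,16],[17,0],[45,4],[46,8],[47,19],[50,0]]
[[2,16],[17,11],[18,0],[45,4],[46,8],[47,19],[50,0]]
[[2,16],[17,11],[18,4],[29,0],[45,4],[46,8],[47,19],[50,0]]
[[2,16],[17,11],[18,4],[20,9],[29,0],[45,4],[46,8],[47,19],[50,0]]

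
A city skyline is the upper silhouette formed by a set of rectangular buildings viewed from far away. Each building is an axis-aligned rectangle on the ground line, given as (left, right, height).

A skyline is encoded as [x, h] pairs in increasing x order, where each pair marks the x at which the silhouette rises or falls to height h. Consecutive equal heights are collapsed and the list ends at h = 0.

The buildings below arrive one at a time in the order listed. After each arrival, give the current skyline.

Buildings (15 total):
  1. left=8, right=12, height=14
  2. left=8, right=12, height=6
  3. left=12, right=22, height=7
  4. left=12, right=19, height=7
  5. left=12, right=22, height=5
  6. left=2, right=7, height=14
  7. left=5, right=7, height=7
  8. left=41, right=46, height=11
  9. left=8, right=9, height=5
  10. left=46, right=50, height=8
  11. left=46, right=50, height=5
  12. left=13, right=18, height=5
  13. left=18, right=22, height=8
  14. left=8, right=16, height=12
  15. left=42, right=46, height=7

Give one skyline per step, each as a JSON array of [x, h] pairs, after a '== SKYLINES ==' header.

== SKYLINES ==
[[8,14],[12,0]]
[[8,14],[12,0]]
[[8,14],[12,7],[22,0]]
[[8,14],[12,7],[22,0]]
[[8,14],[12,7],[22,0]]
[[2,14],[7,0],[8,14],[12,7],[22,0]]
[[2,14],[7,0],[8,14],[12,7],[22,0]]
[[2,14],[7,0],[8,14],[12,7],[22,0],[41,11],[46,0]]
[[2,14],[7,0],[8,14],[12,7],[22,0],[41,11],[46,0]]
[[2,14],[7,0],[8,14],[12,7],[22,0],[41,11],[46,8],[50,0]]
[[2,14],[7,0],[8,14],[12,7],[22,0],[41,11],[46,8],[50,0]]
[[2,14],[7,0],[8,14],[12,7],[22,0],[41,11],[46,8],[50,0]]
[[2,14],[7,0],[8,14],[12,7],[18,8],[22,0],[41,11],[46,8],[50,0]]
[[2,14],[7,0],[8,14],[12,12],[16,7],[18,8],[22,0],[41,11],[46,8],[50,0]]
[[2,14],[7,0],[8,14],[12,12],[16,7],[18,8],[22,0],[41,11],[46,8],[50,0]]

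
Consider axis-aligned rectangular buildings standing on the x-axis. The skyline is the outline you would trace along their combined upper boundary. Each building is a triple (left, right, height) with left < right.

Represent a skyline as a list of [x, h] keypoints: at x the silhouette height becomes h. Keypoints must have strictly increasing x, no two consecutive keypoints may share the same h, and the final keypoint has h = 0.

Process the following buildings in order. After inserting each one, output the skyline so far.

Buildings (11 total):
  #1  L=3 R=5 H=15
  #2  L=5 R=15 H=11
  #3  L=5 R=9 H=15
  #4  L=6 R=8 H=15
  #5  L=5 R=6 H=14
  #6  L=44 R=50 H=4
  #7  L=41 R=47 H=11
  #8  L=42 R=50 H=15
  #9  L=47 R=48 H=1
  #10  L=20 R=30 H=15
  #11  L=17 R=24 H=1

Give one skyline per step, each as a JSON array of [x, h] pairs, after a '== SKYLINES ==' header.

== SKYLINES ==
[[3,15],[5,0]]
[[3,15],[5,11],[15,0]]
[[3,15],[9,11],[15,0]]
[[3,15],[9,11],[15,0]]
[[3,15],[9,11],[15,0]]
[[3,15],[9,11],[15,0],[44,4],[50,0]]
[[3,15],[9,11],[15,0],[41,11],[47,4],[50,0]]
[[3,15],[9,11],[15,0],[41,11],[42,15],[50,0]]
[[3,15],[9,11],[15,0],[41,11],[42,15],[50,0]]
[[3,15],[9,11],[15,0],[20,15],[30,0],[41,11],[42,15],[50,0]]
[[3,15],[9,11],[15,0],[17,1],[20,15],[30,0],[41,11],[42,15],[50,0]]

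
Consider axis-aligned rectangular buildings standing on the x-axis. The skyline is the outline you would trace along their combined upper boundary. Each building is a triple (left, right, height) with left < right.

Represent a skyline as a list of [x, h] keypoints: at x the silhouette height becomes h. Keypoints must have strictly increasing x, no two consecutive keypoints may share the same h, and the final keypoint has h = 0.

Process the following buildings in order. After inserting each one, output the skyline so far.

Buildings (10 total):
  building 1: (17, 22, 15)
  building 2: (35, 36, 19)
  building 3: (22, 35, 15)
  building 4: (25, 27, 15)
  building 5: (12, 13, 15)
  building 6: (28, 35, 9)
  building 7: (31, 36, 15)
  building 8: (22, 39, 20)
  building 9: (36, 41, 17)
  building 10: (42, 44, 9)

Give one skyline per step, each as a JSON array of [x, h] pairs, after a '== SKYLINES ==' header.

== SKYLINES ==
[[17,15],[22,0]]
[[17,15],[22,0],[35,19],[36,0]]
[[17,15],[35,19],[36,0]]
[[17,15],[35,19],[36,0]]
[[12,15],[13,0],[17,15],[35,19],[36,0]]
[[12,15],[13,0],[17,15],[35,19],[36,0]]
[[12,15],[13,0],[17,15],[35,19],[36,0]]
[[12,15],[13,0],[17,15],[22,20],[39,0]]
[[12,15],[13,0],[17,15],[22,20],[39,17],[41,0]]
[[12,15],[13,0],[17,15],[22,20],[39,17],[41,0],[42,9],[44,0]]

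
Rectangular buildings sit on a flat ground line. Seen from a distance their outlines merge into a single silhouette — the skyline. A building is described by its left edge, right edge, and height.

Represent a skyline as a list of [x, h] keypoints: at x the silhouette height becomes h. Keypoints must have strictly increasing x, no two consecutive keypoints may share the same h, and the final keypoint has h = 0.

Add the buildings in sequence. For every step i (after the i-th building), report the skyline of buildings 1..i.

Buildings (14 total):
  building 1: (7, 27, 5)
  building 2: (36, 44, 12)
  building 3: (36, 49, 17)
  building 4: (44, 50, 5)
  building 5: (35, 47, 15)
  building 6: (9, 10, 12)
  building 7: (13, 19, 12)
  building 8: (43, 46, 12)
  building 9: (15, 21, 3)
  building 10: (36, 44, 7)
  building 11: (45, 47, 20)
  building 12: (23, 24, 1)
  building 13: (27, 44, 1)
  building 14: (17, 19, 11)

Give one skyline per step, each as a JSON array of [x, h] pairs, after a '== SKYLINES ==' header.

== SKYLINES ==
[[7,5],[27,0]]
[[7,5],[27,0],[36,12],[44,0]]
[[7,5],[27,0],[36,17],[49,0]]
[[7,5],[27,0],[36,17],[49,5],[50,0]]
[[7,5],[27,0],[35,15],[36,17],[49,5],[50,0]]
[[7,5],[9,12],[10,5],[27,0],[35,15],[36,17],[49,5],[50,0]]
[[7,5],[9,12],[10,5],[13,12],[19,5],[27,0],[35,15],[36,17],[49,5],[50,0]]
[[7,5],[9,12],[10,5],[13,12],[19,5],[27,0],[35,15],[36,17],[49,5],[50,0]]
[[7,5],[9,12],[10,5],[13,12],[19,5],[27,0],[35,15],[36,17],[49,5],[50,0]]
[[7,5],[9,12],[10,5],[13,12],[19,5],[27,0],[35,15],[36,17],[49,5],[50,0]]
[[7,5],[9,12],[10,5],[13,12],[19,5],[27,0],[35,15],[36,17],[45,20],[47,17],[49,5],[50,0]]
[[7,5],[9,12],[10,5],[13,12],[19,5],[27,0],[35,15],[36,17],[45,20],[47,17],[49,5],[50,0]]
[[7,5],[9,12],[10,5],[13,12],[19,5],[27,1],[35,15],[36,17],[45,20],[47,17],[49,5],[50,0]]
[[7,5],[9,12],[10,5],[13,12],[19,5],[27,1],[35,15],[36,17],[45,20],[47,17],[49,5],[50,0]]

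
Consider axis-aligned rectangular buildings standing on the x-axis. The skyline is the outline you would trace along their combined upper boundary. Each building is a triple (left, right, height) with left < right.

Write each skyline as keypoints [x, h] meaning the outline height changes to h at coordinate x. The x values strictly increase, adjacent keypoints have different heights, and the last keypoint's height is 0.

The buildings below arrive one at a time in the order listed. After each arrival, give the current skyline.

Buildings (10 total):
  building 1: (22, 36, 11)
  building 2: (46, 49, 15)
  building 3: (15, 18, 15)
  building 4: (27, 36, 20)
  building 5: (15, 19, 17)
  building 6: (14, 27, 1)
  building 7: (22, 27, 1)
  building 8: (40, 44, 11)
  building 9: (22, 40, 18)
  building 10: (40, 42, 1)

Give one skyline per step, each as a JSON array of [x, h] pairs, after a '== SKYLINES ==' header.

== SKYLINES ==
[[22,11],[36,0]]
[[22,11],[36,0],[46,15],[49,0]]
[[15,15],[18,0],[22,11],[36,0],[46,15],[49,0]]
[[15,15],[18,0],[22,11],[27,20],[36,0],[46,15],[49,0]]
[[15,17],[19,0],[22,11],[27,20],[36,0],[46,15],[49,0]]
[[14,1],[15,17],[19,1],[22,11],[27,20],[36,0],[46,15],[49,0]]
[[14,1],[15,17],[19,1],[22,11],[27,20],[36,0],[46,15],[49,0]]
[[14,1],[15,17],[19,1],[22,11],[27,20],[36,0],[40,11],[44,0],[46,15],[49,0]]
[[14,1],[15,17],[19,1],[22,18],[27,20],[36,18],[40,11],[44,0],[46,15],[49,0]]
[[14,1],[15,17],[19,1],[22,18],[27,20],[36,18],[40,11],[44,0],[46,15],[49,0]]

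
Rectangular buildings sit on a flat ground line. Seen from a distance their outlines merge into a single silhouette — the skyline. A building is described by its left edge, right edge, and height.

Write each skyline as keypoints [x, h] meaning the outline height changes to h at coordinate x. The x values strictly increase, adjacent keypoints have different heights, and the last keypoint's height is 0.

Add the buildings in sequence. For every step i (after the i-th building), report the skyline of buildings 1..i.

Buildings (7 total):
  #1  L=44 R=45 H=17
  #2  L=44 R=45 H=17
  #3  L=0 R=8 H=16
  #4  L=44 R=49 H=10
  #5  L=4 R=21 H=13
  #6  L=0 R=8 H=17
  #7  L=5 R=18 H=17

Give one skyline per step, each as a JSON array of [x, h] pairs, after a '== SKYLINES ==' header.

== SKYLINES ==
[[44,17],[45,0]]
[[44,17],[45,0]]
[[0,16],[8,0],[44,17],[45,0]]
[[0,16],[8,0],[44,17],[45,10],[49,0]]
[[0,16],[8,13],[21,0],[44,17],[45,10],[49,0]]
[[0,17],[8,13],[21,0],[44,17],[45,10],[49,0]]
[[0,17],[18,13],[21,0],[44,17],[45,10],[49,0]]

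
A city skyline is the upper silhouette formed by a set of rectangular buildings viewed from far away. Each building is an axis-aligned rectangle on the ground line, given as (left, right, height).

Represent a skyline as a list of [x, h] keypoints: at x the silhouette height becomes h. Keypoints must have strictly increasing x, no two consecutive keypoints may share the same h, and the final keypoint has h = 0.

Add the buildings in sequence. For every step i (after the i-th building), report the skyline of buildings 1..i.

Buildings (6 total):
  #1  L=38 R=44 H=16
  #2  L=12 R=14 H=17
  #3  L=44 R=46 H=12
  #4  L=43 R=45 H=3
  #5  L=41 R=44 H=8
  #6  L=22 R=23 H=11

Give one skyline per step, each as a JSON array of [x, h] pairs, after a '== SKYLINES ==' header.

== SKYLINES ==
[[38,16],[44,0]]
[[12,17],[14,0],[38,16],[44,0]]
[[12,17],[14,0],[38,16],[44,12],[46,0]]
[[12,17],[14,0],[38,16],[44,12],[46,0]]
[[12,17],[14,0],[38,16],[44,12],[46,0]]
[[12,17],[14,0],[22,11],[23,0],[38,16],[44,12],[46,0]]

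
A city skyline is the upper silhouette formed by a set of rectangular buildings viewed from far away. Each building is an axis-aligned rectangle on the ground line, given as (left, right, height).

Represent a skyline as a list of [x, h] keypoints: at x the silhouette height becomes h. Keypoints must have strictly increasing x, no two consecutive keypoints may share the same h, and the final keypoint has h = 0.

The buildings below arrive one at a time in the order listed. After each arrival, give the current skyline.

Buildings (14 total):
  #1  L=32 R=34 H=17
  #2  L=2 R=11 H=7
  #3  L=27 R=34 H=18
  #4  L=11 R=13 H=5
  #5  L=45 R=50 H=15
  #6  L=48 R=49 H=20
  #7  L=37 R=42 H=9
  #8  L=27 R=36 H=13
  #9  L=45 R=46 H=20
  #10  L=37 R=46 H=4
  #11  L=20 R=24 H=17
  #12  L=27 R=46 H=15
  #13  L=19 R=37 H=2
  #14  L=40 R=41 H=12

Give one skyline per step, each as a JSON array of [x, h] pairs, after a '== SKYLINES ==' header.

== SKYLINES ==
[[32,17],[34,0]]
[[2,7],[11,0],[32,17],[34,0]]
[[2,7],[11,0],[27,18],[34,0]]
[[2,7],[11,5],[13,0],[27,18],[34,0]]
[[2,7],[11,5],[13,0],[27,18],[34,0],[45,15],[50,0]]
[[2,7],[11,5],[13,0],[27,18],[34,0],[45,15],[48,20],[49,15],[50,0]]
[[2,7],[11,5],[13,0],[27,18],[34,0],[37,9],[42,0],[45,15],[48,20],[49,15],[50,0]]
[[2,7],[11,5],[13,0],[27,18],[34,13],[36,0],[37,9],[42,0],[45,15],[48,20],[49,15],[50,0]]
[[2,7],[11,5],[13,0],[27,18],[34,13],[36,0],[37,9],[42,0],[45,20],[46,15],[48,20],[49,15],[50,0]]
[[2,7],[11,5],[13,0],[27,18],[34,13],[36,0],[37,9],[42,4],[45,20],[46,15],[48,20],[49,15],[50,0]]
[[2,7],[11,5],[13,0],[20,17],[24,0],[27,18],[34,13],[36,0],[37,9],[42,4],[45,20],[46,15],[48,20],[49,15],[50,0]]
[[2,7],[11,5],[13,0],[20,17],[24,0],[27,18],[34,15],[45,20],[46,15],[48,20],[49,15],[50,0]]
[[2,7],[11,5],[13,0],[19,2],[20,17],[24,2],[27,18],[34,15],[45,20],[46,15],[48,20],[49,15],[50,0]]
[[2,7],[11,5],[13,0],[19,2],[20,17],[24,2],[27,18],[34,15],[45,20],[46,15],[48,20],[49,15],[50,0]]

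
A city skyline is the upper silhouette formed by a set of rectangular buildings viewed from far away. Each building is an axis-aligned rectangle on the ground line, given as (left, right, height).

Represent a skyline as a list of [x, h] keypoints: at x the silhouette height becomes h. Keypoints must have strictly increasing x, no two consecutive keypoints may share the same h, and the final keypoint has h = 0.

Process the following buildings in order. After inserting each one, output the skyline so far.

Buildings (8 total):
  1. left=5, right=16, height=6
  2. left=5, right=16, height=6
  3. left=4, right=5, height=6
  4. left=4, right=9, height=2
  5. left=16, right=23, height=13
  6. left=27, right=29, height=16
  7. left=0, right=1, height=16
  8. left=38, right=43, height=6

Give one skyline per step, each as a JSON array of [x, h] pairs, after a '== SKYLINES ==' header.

== SKYLINES ==
[[5,6],[16,0]]
[[5,6],[16,0]]
[[4,6],[16,0]]
[[4,6],[16,0]]
[[4,6],[16,13],[23,0]]
[[4,6],[16,13],[23,0],[27,16],[29,0]]
[[0,16],[1,0],[4,6],[16,13],[23,0],[27,16],[29,0]]
[[0,16],[1,0],[4,6],[16,13],[23,0],[27,16],[29,0],[38,6],[43,0]]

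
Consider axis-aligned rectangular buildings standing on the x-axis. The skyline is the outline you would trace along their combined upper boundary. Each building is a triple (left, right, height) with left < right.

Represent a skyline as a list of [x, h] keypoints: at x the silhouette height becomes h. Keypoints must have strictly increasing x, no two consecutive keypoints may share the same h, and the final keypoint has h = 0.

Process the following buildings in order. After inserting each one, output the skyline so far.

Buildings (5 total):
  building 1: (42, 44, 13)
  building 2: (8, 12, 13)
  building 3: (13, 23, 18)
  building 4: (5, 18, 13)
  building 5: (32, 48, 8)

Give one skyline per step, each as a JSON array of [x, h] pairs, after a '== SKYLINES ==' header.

== SKYLINES ==
[[42,13],[44,0]]
[[8,13],[12,0],[42,13],[44,0]]
[[8,13],[12,0],[13,18],[23,0],[42,13],[44,0]]
[[5,13],[13,18],[23,0],[42,13],[44,0]]
[[5,13],[13,18],[23,0],[32,8],[42,13],[44,8],[48,0]]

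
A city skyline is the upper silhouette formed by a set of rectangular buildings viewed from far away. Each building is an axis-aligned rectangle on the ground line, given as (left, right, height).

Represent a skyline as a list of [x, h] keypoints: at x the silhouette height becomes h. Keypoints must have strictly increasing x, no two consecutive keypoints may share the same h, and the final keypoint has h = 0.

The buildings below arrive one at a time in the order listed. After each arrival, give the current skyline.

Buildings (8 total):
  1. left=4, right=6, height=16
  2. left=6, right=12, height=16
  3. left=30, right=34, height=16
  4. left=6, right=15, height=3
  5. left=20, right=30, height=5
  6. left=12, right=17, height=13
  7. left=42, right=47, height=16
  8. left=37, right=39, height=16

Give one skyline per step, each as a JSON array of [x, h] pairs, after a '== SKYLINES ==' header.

== SKYLINES ==
[[4,16],[6,0]]
[[4,16],[12,0]]
[[4,16],[12,0],[30,16],[34,0]]
[[4,16],[12,3],[15,0],[30,16],[34,0]]
[[4,16],[12,3],[15,0],[20,5],[30,16],[34,0]]
[[4,16],[12,13],[17,0],[20,5],[30,16],[34,0]]
[[4,16],[12,13],[17,0],[20,5],[30,16],[34,0],[42,16],[47,0]]
[[4,16],[12,13],[17,0],[20,5],[30,16],[34,0],[37,16],[39,0],[42,16],[47,0]]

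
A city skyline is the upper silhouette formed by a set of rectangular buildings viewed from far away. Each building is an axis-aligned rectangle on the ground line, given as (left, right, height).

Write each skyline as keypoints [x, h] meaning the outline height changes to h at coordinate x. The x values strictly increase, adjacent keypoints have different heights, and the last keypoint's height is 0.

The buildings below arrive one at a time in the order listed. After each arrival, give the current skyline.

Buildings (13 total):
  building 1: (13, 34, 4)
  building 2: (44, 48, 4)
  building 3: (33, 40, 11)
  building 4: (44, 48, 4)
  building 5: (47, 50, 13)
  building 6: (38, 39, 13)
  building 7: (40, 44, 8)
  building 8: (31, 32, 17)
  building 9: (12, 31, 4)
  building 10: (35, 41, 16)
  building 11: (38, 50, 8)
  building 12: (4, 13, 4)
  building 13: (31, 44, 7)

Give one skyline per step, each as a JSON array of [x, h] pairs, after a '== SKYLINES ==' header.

== SKYLINES ==
[[13,4],[34,0]]
[[13,4],[34,0],[44,4],[48,0]]
[[13,4],[33,11],[40,0],[44,4],[48,0]]
[[13,4],[33,11],[40,0],[44,4],[48,0]]
[[13,4],[33,11],[40,0],[44,4],[47,13],[50,0]]
[[13,4],[33,11],[38,13],[39,11],[40,0],[44,4],[47,13],[50,0]]
[[13,4],[33,11],[38,13],[39,11],[40,8],[44,4],[47,13],[50,0]]
[[13,4],[31,17],[32,4],[33,11],[38,13],[39,11],[40,8],[44,4],[47,13],[50,0]]
[[12,4],[31,17],[32,4],[33,11],[38,13],[39,11],[40,8],[44,4],[47,13],[50,0]]
[[12,4],[31,17],[32,4],[33,11],[35,16],[41,8],[44,4],[47,13],[50,0]]
[[12,4],[31,17],[32,4],[33,11],[35,16],[41,8],[47,13],[50,0]]
[[4,4],[31,17],[32,4],[33,11],[35,16],[41,8],[47,13],[50,0]]
[[4,4],[31,17],[32,7],[33,11],[35,16],[41,8],[47,13],[50,0]]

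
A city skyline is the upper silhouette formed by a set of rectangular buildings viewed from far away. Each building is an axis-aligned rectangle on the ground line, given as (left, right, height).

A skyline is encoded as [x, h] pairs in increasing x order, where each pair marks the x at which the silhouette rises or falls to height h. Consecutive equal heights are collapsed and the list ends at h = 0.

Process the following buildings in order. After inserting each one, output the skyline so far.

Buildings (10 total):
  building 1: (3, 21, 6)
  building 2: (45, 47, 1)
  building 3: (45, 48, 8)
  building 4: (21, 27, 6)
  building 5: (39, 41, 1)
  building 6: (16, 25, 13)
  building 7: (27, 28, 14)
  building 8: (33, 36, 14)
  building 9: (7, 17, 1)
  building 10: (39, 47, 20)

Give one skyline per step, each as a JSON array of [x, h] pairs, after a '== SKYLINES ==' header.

== SKYLINES ==
[[3,6],[21,0]]
[[3,6],[21,0],[45,1],[47,0]]
[[3,6],[21,0],[45,8],[48,0]]
[[3,6],[27,0],[45,8],[48,0]]
[[3,6],[27,0],[39,1],[41,0],[45,8],[48,0]]
[[3,6],[16,13],[25,6],[27,0],[39,1],[41,0],[45,8],[48,0]]
[[3,6],[16,13],[25,6],[27,14],[28,0],[39,1],[41,0],[45,8],[48,0]]
[[3,6],[16,13],[25,6],[27,14],[28,0],[33,14],[36,0],[39,1],[41,0],[45,8],[48,0]]
[[3,6],[16,13],[25,6],[27,14],[28,0],[33,14],[36,0],[39,1],[41,0],[45,8],[48,0]]
[[3,6],[16,13],[25,6],[27,14],[28,0],[33,14],[36,0],[39,20],[47,8],[48,0]]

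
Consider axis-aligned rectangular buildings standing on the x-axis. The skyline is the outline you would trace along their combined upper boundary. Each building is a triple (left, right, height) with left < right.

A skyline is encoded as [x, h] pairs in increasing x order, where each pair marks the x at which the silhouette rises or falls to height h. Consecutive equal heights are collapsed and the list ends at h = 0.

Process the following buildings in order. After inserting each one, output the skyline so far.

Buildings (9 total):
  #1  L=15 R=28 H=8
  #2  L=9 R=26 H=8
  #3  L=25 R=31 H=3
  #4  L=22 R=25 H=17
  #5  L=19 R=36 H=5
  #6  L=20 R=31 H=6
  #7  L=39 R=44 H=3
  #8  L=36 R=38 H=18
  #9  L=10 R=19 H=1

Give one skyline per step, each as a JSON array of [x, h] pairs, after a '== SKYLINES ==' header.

== SKYLINES ==
[[15,8],[28,0]]
[[9,8],[28,0]]
[[9,8],[28,3],[31,0]]
[[9,8],[22,17],[25,8],[28,3],[31,0]]
[[9,8],[22,17],[25,8],[28,5],[36,0]]
[[9,8],[22,17],[25,8],[28,6],[31,5],[36,0]]
[[9,8],[22,17],[25,8],[28,6],[31,5],[36,0],[39,3],[44,0]]
[[9,8],[22,17],[25,8],[28,6],[31,5],[36,18],[38,0],[39,3],[44,0]]
[[9,8],[22,17],[25,8],[28,6],[31,5],[36,18],[38,0],[39,3],[44,0]]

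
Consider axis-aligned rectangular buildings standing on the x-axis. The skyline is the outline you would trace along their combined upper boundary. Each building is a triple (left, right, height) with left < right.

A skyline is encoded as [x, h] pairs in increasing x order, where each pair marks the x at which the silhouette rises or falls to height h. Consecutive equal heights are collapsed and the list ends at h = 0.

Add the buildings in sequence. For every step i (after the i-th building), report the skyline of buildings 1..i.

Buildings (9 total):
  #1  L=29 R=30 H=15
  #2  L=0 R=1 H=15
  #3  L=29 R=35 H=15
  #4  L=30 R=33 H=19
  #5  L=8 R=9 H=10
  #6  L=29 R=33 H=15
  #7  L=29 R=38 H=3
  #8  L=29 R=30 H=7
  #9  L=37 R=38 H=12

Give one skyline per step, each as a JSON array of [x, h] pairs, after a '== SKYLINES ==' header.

== SKYLINES ==
[[29,15],[30,0]]
[[0,15],[1,0],[29,15],[30,0]]
[[0,15],[1,0],[29,15],[35,0]]
[[0,15],[1,0],[29,15],[30,19],[33,15],[35,0]]
[[0,15],[1,0],[8,10],[9,0],[29,15],[30,19],[33,15],[35,0]]
[[0,15],[1,0],[8,10],[9,0],[29,15],[30,19],[33,15],[35,0]]
[[0,15],[1,0],[8,10],[9,0],[29,15],[30,19],[33,15],[35,3],[38,0]]
[[0,15],[1,0],[8,10],[9,0],[29,15],[30,19],[33,15],[35,3],[38,0]]
[[0,15],[1,0],[8,10],[9,0],[29,15],[30,19],[33,15],[35,3],[37,12],[38,0]]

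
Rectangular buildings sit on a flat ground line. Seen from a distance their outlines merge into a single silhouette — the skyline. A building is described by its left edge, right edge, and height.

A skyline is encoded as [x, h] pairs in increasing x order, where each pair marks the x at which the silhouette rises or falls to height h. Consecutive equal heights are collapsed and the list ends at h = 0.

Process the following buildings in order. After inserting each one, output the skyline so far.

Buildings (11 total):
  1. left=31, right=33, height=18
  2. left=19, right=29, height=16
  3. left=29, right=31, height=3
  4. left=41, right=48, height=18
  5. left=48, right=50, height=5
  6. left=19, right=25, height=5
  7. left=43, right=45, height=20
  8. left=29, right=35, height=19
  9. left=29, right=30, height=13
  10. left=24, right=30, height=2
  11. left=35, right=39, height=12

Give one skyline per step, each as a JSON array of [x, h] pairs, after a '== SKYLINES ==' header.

== SKYLINES ==
[[31,18],[33,0]]
[[19,16],[29,0],[31,18],[33,0]]
[[19,16],[29,3],[31,18],[33,0]]
[[19,16],[29,3],[31,18],[33,0],[41,18],[48,0]]
[[19,16],[29,3],[31,18],[33,0],[41,18],[48,5],[50,0]]
[[19,16],[29,3],[31,18],[33,0],[41,18],[48,5],[50,0]]
[[19,16],[29,3],[31,18],[33,0],[41,18],[43,20],[45,18],[48,5],[50,0]]
[[19,16],[29,19],[35,0],[41,18],[43,20],[45,18],[48,5],[50,0]]
[[19,16],[29,19],[35,0],[41,18],[43,20],[45,18],[48,5],[50,0]]
[[19,16],[29,19],[35,0],[41,18],[43,20],[45,18],[48,5],[50,0]]
[[19,16],[29,19],[35,12],[39,0],[41,18],[43,20],[45,18],[48,5],[50,0]]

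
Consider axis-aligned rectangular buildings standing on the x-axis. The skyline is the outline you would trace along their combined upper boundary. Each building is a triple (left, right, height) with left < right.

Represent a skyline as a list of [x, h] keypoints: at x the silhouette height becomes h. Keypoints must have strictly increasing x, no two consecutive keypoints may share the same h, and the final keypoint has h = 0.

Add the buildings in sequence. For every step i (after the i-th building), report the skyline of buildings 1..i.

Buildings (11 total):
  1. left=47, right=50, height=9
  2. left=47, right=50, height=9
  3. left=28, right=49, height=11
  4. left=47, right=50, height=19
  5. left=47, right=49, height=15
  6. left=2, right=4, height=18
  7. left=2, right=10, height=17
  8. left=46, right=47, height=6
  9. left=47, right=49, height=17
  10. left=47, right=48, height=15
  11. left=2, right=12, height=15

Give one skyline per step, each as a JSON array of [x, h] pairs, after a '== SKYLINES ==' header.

== SKYLINES ==
[[47,9],[50,0]]
[[47,9],[50,0]]
[[28,11],[49,9],[50,0]]
[[28,11],[47,19],[50,0]]
[[28,11],[47,19],[50,0]]
[[2,18],[4,0],[28,11],[47,19],[50,0]]
[[2,18],[4,17],[10,0],[28,11],[47,19],[50,0]]
[[2,18],[4,17],[10,0],[28,11],[47,19],[50,0]]
[[2,18],[4,17],[10,0],[28,11],[47,19],[50,0]]
[[2,18],[4,17],[10,0],[28,11],[47,19],[50,0]]
[[2,18],[4,17],[10,15],[12,0],[28,11],[47,19],[50,0]]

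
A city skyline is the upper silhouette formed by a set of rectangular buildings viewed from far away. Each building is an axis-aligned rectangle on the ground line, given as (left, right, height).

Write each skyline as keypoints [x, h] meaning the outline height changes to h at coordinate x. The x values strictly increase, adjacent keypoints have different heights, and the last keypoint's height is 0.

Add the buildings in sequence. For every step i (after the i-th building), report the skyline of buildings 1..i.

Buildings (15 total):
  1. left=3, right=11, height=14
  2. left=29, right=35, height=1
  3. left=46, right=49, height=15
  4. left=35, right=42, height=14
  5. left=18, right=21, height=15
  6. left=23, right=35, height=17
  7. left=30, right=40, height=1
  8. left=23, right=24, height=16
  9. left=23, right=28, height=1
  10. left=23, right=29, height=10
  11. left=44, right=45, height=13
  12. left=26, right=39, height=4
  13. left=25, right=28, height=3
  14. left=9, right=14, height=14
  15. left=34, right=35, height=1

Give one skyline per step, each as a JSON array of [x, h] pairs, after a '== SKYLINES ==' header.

== SKYLINES ==
[[3,14],[11,0]]
[[3,14],[11,0],[29,1],[35,0]]
[[3,14],[11,0],[29,1],[35,0],[46,15],[49,0]]
[[3,14],[11,0],[29,1],[35,14],[42,0],[46,15],[49,0]]
[[3,14],[11,0],[18,15],[21,0],[29,1],[35,14],[42,0],[46,15],[49,0]]
[[3,14],[11,0],[18,15],[21,0],[23,17],[35,14],[42,0],[46,15],[49,0]]
[[3,14],[11,0],[18,15],[21,0],[23,17],[35,14],[42,0],[46,15],[49,0]]
[[3,14],[11,0],[18,15],[21,0],[23,17],[35,14],[42,0],[46,15],[49,0]]
[[3,14],[11,0],[18,15],[21,0],[23,17],[35,14],[42,0],[46,15],[49,0]]
[[3,14],[11,0],[18,15],[21,0],[23,17],[35,14],[42,0],[46,15],[49,0]]
[[3,14],[11,0],[18,15],[21,0],[23,17],[35,14],[42,0],[44,13],[45,0],[46,15],[49,0]]
[[3,14],[11,0],[18,15],[21,0],[23,17],[35,14],[42,0],[44,13],[45,0],[46,15],[49,0]]
[[3,14],[11,0],[18,15],[21,0],[23,17],[35,14],[42,0],[44,13],[45,0],[46,15],[49,0]]
[[3,14],[14,0],[18,15],[21,0],[23,17],[35,14],[42,0],[44,13],[45,0],[46,15],[49,0]]
[[3,14],[14,0],[18,15],[21,0],[23,17],[35,14],[42,0],[44,13],[45,0],[46,15],[49,0]]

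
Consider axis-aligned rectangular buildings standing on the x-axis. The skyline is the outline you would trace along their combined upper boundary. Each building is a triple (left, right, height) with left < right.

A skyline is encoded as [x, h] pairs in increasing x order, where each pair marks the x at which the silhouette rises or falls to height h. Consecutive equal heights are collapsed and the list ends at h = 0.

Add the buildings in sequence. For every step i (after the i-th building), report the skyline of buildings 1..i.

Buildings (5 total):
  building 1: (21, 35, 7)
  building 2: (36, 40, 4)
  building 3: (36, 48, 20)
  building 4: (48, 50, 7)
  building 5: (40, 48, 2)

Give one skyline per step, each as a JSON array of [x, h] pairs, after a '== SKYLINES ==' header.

== SKYLINES ==
[[21,7],[35,0]]
[[21,7],[35,0],[36,4],[40,0]]
[[21,7],[35,0],[36,20],[48,0]]
[[21,7],[35,0],[36,20],[48,7],[50,0]]
[[21,7],[35,0],[36,20],[48,7],[50,0]]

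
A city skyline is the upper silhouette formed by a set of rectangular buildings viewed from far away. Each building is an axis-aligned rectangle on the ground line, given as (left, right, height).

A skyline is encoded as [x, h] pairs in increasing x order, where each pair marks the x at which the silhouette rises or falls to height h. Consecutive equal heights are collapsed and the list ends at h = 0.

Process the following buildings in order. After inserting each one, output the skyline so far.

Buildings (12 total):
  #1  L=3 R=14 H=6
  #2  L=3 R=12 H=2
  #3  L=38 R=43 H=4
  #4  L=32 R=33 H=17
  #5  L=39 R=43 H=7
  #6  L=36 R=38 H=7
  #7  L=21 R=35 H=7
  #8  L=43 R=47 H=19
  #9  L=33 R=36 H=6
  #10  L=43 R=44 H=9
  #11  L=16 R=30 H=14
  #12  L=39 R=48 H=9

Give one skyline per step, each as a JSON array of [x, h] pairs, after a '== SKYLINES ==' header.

== SKYLINES ==
[[3,6],[14,0]]
[[3,6],[14,0]]
[[3,6],[14,0],[38,4],[43,0]]
[[3,6],[14,0],[32,17],[33,0],[38,4],[43,0]]
[[3,6],[14,0],[32,17],[33,0],[38,4],[39,7],[43,0]]
[[3,6],[14,0],[32,17],[33,0],[36,7],[38,4],[39,7],[43,0]]
[[3,6],[14,0],[21,7],[32,17],[33,7],[35,0],[36,7],[38,4],[39,7],[43,0]]
[[3,6],[14,0],[21,7],[32,17],[33,7],[35,0],[36,7],[38,4],[39,7],[43,19],[47,0]]
[[3,6],[14,0],[21,7],[32,17],[33,7],[35,6],[36,7],[38,4],[39,7],[43,19],[47,0]]
[[3,6],[14,0],[21,7],[32,17],[33,7],[35,6],[36,7],[38,4],[39,7],[43,19],[47,0]]
[[3,6],[14,0],[16,14],[30,7],[32,17],[33,7],[35,6],[36,7],[38,4],[39,7],[43,19],[47,0]]
[[3,6],[14,0],[16,14],[30,7],[32,17],[33,7],[35,6],[36,7],[38,4],[39,9],[43,19],[47,9],[48,0]]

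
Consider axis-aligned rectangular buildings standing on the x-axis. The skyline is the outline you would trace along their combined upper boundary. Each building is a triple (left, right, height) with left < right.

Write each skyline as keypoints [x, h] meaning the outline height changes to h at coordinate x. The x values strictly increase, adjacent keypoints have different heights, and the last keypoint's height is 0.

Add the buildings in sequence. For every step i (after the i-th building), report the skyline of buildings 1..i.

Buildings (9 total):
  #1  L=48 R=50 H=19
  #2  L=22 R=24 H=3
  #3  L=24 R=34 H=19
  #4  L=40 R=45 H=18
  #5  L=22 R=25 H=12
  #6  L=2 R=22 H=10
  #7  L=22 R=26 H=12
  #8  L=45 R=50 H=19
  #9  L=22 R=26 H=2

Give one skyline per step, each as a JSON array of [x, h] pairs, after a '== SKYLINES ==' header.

== SKYLINES ==
[[48,19],[50,0]]
[[22,3],[24,0],[48,19],[50,0]]
[[22,3],[24,19],[34,0],[48,19],[50,0]]
[[22,3],[24,19],[34,0],[40,18],[45,0],[48,19],[50,0]]
[[22,12],[24,19],[34,0],[40,18],[45,0],[48,19],[50,0]]
[[2,10],[22,12],[24,19],[34,0],[40,18],[45,0],[48,19],[50,0]]
[[2,10],[22,12],[24,19],[34,0],[40,18],[45,0],[48,19],[50,0]]
[[2,10],[22,12],[24,19],[34,0],[40,18],[45,19],[50,0]]
[[2,10],[22,12],[24,19],[34,0],[40,18],[45,19],[50,0]]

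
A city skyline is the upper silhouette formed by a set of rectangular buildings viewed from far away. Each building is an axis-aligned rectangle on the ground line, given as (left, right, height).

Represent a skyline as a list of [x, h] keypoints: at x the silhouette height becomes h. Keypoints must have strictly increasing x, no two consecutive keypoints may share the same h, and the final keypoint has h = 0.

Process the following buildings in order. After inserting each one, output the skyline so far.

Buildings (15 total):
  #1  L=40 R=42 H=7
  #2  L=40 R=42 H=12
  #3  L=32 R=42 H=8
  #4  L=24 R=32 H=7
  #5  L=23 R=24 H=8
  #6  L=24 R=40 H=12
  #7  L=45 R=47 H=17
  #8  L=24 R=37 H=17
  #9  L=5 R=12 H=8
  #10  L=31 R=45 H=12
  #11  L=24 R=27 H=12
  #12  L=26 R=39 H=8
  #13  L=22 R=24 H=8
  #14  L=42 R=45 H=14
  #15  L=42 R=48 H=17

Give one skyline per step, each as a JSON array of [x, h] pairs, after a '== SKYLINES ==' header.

== SKYLINES ==
[[40,7],[42,0]]
[[40,12],[42,0]]
[[32,8],[40,12],[42,0]]
[[24,7],[32,8],[40,12],[42,0]]
[[23,8],[24,7],[32,8],[40,12],[42,0]]
[[23,8],[24,12],[42,0]]
[[23,8],[24,12],[42,0],[45,17],[47,0]]
[[23,8],[24,17],[37,12],[42,0],[45,17],[47,0]]
[[5,8],[12,0],[23,8],[24,17],[37,12],[42,0],[45,17],[47,0]]
[[5,8],[12,0],[23,8],[24,17],[37,12],[45,17],[47,0]]
[[5,8],[12,0],[23,8],[24,17],[37,12],[45,17],[47,0]]
[[5,8],[12,0],[23,8],[24,17],[37,12],[45,17],[47,0]]
[[5,8],[12,0],[22,8],[24,17],[37,12],[45,17],[47,0]]
[[5,8],[12,0],[22,8],[24,17],[37,12],[42,14],[45,17],[47,0]]
[[5,8],[12,0],[22,8],[24,17],[37,12],[42,17],[48,0]]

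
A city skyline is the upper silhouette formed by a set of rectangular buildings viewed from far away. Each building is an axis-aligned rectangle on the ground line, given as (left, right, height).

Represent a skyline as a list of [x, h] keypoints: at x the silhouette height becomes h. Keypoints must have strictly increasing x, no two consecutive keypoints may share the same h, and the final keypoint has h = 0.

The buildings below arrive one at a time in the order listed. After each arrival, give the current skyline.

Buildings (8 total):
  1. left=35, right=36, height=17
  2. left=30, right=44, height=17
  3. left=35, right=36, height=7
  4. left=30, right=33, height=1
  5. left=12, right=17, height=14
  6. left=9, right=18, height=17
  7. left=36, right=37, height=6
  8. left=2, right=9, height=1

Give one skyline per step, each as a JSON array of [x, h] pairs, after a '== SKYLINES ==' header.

== SKYLINES ==
[[35,17],[36,0]]
[[30,17],[44,0]]
[[30,17],[44,0]]
[[30,17],[44,0]]
[[12,14],[17,0],[30,17],[44,0]]
[[9,17],[18,0],[30,17],[44,0]]
[[9,17],[18,0],[30,17],[44,0]]
[[2,1],[9,17],[18,0],[30,17],[44,0]]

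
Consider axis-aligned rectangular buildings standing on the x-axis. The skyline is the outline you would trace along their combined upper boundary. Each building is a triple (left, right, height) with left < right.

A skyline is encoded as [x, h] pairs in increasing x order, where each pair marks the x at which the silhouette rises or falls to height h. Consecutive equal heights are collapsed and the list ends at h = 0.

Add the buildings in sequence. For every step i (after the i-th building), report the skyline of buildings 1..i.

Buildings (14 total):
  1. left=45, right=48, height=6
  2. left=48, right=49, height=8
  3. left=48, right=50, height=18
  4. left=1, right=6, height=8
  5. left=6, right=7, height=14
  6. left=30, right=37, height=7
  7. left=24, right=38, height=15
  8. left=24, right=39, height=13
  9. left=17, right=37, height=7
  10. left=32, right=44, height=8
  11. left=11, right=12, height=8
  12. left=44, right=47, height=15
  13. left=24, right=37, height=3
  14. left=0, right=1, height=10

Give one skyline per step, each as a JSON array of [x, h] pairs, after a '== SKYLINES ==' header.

== SKYLINES ==
[[45,6],[48,0]]
[[45,6],[48,8],[49,0]]
[[45,6],[48,18],[50,0]]
[[1,8],[6,0],[45,6],[48,18],[50,0]]
[[1,8],[6,14],[7,0],[45,6],[48,18],[50,0]]
[[1,8],[6,14],[7,0],[30,7],[37,0],[45,6],[48,18],[50,0]]
[[1,8],[6,14],[7,0],[24,15],[38,0],[45,6],[48,18],[50,0]]
[[1,8],[6,14],[7,0],[24,15],[38,13],[39,0],[45,6],[48,18],[50,0]]
[[1,8],[6,14],[7,0],[17,7],[24,15],[38,13],[39,0],[45,6],[48,18],[50,0]]
[[1,8],[6,14],[7,0],[17,7],[24,15],[38,13],[39,8],[44,0],[45,6],[48,18],[50,0]]
[[1,8],[6,14],[7,0],[11,8],[12,0],[17,7],[24,15],[38,13],[39,8],[44,0],[45,6],[48,18],[50,0]]
[[1,8],[6,14],[7,0],[11,8],[12,0],[17,7],[24,15],[38,13],[39,8],[44,15],[47,6],[48,18],[50,0]]
[[1,8],[6,14],[7,0],[11,8],[12,0],[17,7],[24,15],[38,13],[39,8],[44,15],[47,6],[48,18],[50,0]]
[[0,10],[1,8],[6,14],[7,0],[11,8],[12,0],[17,7],[24,15],[38,13],[39,8],[44,15],[47,6],[48,18],[50,0]]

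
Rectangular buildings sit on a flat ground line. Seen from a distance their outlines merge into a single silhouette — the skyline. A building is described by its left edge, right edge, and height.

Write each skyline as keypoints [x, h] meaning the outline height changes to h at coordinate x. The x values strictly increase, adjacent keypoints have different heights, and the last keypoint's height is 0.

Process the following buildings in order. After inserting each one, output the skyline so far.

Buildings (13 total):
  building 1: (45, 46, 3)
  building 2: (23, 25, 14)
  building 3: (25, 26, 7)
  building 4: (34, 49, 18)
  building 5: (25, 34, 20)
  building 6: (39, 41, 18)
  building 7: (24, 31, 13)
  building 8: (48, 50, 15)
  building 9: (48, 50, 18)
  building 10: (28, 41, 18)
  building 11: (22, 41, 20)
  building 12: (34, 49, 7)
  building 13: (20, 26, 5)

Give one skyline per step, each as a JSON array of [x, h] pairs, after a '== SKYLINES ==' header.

== SKYLINES ==
[[45,3],[46,0]]
[[23,14],[25,0],[45,3],[46,0]]
[[23,14],[25,7],[26,0],[45,3],[46,0]]
[[23,14],[25,7],[26,0],[34,18],[49,0]]
[[23,14],[25,20],[34,18],[49,0]]
[[23,14],[25,20],[34,18],[49,0]]
[[23,14],[25,20],[34,18],[49,0]]
[[23,14],[25,20],[34,18],[49,15],[50,0]]
[[23,14],[25,20],[34,18],[50,0]]
[[23,14],[25,20],[34,18],[50,0]]
[[22,20],[41,18],[50,0]]
[[22,20],[41,18],[50,0]]
[[20,5],[22,20],[41,18],[50,0]]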